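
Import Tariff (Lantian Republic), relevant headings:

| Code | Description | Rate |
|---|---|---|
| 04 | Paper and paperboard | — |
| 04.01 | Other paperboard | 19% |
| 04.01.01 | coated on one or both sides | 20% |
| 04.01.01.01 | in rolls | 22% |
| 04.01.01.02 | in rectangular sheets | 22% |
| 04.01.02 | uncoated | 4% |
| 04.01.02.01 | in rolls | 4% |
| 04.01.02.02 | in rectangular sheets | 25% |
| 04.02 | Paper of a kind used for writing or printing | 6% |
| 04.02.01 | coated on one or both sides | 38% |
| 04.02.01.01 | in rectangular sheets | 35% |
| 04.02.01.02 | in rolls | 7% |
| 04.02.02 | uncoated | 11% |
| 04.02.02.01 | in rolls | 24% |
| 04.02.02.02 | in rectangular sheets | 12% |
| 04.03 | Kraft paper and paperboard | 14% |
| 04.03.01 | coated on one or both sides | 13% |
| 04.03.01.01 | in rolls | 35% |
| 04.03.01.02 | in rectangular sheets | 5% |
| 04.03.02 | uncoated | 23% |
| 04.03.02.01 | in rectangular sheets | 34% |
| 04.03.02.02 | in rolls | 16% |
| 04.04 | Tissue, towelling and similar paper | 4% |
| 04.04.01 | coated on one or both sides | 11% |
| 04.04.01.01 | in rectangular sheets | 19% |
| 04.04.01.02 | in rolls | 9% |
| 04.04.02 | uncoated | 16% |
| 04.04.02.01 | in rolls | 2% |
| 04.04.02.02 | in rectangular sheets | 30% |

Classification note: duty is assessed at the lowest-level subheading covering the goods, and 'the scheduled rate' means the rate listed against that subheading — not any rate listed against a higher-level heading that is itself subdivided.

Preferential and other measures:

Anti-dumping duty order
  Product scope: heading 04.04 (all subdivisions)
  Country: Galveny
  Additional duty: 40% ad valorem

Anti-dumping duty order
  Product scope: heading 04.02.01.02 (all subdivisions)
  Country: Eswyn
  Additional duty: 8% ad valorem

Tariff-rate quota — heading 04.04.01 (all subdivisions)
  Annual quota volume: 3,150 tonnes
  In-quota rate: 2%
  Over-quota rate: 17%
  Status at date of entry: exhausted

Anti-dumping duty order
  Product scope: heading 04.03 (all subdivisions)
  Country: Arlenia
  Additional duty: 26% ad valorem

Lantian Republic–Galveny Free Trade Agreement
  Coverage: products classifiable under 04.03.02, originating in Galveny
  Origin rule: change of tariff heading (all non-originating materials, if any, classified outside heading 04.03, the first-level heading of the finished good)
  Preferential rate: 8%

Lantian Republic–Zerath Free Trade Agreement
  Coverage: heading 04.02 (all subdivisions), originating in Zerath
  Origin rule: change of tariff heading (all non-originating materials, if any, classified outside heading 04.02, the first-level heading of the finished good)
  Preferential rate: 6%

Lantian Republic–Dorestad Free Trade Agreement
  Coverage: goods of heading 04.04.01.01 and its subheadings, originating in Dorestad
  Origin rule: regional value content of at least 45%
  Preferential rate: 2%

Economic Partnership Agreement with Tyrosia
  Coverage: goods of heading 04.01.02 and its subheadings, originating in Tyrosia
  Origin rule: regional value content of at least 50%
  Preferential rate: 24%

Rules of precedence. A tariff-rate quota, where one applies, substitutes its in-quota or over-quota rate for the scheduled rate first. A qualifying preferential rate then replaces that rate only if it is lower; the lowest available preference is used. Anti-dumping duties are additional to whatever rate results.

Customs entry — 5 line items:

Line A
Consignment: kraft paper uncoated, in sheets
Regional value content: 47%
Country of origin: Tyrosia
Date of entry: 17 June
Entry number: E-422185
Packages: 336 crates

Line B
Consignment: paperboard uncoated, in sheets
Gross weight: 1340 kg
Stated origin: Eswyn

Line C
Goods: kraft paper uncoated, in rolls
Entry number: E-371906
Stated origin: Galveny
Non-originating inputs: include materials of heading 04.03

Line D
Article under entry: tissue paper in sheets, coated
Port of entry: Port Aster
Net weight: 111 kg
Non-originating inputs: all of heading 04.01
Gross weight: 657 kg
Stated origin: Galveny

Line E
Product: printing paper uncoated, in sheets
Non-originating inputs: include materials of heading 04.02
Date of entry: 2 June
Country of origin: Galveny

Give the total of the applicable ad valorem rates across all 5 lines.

Line A: kraft paper → 04.03; uncoated → 04.03.02; in sheets → 04.03.02.01. Scheduled 34%. Tyrosia agreement on 04.01.02: 04.03.02.01 not covered. → 34%.
Line B: paperboard → 04.01; uncoated → 04.01.02; in sheets → 04.01.02.02. Scheduled 25%. No special measure applies. → 25%.
Line C: kraft paper → 04.03; uncoated → 04.03.02; in rolls → 04.03.02.02. Scheduled 16%. Galveny agreement on 04.03.02: CTH not met. → 16%.
Line D: tissue paper → 04.04; coated → 04.04.01; in sheets → 04.04.01.01. Scheduled 19%. quota on 04.04.01 exhausted → over-quota 17%; Galveny agreement on 04.03.02: 04.04.01.01 not covered; anti-dumping (Galveny, 04.04): +40%; total 17% + 40% = 57%. → 57%.
Line E: printing paper → 04.02; uncoated → 04.02.02; in sheets → 04.02.02.02. Scheduled 12%. Galveny agreement on 04.03.02: 04.02.02.02 not covered. → 12%.
Sum: 34% + 25% + 16% + 57% + 12% = 144%.

144%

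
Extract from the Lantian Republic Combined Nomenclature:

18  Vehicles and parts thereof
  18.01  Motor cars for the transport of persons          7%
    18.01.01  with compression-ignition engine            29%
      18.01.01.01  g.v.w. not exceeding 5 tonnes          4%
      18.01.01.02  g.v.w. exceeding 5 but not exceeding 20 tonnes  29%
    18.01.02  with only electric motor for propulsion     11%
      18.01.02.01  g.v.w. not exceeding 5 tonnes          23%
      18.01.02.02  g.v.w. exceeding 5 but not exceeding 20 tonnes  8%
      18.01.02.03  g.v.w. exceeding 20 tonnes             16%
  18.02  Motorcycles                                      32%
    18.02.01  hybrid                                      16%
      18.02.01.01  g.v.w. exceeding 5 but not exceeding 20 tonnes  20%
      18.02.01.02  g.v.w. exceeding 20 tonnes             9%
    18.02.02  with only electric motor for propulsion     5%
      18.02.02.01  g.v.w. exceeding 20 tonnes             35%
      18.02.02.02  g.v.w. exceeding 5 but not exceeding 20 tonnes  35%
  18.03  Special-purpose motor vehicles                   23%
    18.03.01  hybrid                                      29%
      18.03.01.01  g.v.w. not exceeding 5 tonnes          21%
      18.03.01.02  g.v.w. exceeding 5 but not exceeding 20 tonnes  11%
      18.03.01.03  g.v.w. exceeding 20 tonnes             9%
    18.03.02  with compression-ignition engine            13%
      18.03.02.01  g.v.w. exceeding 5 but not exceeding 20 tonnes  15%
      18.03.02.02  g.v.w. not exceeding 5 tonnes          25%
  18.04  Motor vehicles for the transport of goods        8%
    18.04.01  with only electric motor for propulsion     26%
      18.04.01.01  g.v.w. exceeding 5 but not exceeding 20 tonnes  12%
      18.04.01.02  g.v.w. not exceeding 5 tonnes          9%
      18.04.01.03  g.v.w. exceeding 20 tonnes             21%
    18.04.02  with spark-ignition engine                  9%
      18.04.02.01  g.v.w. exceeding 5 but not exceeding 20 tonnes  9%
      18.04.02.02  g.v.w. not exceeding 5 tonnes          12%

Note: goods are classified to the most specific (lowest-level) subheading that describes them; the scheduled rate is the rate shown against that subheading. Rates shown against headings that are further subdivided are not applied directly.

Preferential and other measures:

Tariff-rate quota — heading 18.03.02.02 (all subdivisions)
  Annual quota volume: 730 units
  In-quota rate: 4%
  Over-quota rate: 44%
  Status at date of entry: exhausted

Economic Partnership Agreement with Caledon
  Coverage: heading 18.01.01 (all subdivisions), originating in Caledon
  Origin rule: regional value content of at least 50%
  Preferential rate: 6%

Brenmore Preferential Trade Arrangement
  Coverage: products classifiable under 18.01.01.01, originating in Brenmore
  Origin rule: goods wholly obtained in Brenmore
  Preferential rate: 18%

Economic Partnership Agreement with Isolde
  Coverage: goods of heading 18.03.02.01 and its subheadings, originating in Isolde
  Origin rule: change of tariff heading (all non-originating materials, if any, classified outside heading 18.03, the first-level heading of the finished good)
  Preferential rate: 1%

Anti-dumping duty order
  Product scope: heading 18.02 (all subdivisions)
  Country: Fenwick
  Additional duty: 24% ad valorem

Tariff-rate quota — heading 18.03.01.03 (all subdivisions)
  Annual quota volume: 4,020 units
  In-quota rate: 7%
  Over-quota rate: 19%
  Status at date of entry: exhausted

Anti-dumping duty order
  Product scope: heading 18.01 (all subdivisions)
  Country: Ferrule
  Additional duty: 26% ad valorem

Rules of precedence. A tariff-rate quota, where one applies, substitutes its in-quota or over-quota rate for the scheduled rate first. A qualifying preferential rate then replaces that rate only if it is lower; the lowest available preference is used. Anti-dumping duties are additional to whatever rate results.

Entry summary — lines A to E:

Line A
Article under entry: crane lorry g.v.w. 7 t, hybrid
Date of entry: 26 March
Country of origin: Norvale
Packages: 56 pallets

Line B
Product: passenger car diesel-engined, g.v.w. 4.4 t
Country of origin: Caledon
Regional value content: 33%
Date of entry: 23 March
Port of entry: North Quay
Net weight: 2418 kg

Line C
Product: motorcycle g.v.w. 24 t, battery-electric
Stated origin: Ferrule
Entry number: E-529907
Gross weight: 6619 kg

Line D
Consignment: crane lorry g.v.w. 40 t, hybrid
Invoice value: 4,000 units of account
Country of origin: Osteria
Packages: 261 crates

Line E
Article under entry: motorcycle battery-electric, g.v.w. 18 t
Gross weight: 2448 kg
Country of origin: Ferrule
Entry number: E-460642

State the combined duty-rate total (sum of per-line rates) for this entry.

104%

Line A: crane lorry → 18.03; hybrid → 18.03.01; g.v.w. 7 t → 18.03.01.02. Scheduled 11%. No special measure applies. → 11%.
Line B: passenger car → 18.01; diesel-engined → 18.01.01; g.v.w. 4.4 t → 18.01.01.01. Scheduled 4%. Caledon agreement on 18.01.01: RVC < 50%. → 4%.
Line C: motorcycle → 18.02; battery-electric → 18.02.02; g.v.w. 24 t → 18.02.02.01. Scheduled 35%. No special measure applies. → 35%.
Line D: crane lorry → 18.03; hybrid → 18.03.01; g.v.w. 40 t → 18.03.01.03. Scheduled 9%. quota on 18.03.01.03 exhausted → over-quota 19%. → 19%.
Line E: motorcycle → 18.02; battery-electric → 18.02.02; g.v.w. 18 t → 18.02.02.02. Scheduled 35%. No special measure applies. → 35%.
Sum: 11% + 4% + 35% + 19% + 35% = 104%.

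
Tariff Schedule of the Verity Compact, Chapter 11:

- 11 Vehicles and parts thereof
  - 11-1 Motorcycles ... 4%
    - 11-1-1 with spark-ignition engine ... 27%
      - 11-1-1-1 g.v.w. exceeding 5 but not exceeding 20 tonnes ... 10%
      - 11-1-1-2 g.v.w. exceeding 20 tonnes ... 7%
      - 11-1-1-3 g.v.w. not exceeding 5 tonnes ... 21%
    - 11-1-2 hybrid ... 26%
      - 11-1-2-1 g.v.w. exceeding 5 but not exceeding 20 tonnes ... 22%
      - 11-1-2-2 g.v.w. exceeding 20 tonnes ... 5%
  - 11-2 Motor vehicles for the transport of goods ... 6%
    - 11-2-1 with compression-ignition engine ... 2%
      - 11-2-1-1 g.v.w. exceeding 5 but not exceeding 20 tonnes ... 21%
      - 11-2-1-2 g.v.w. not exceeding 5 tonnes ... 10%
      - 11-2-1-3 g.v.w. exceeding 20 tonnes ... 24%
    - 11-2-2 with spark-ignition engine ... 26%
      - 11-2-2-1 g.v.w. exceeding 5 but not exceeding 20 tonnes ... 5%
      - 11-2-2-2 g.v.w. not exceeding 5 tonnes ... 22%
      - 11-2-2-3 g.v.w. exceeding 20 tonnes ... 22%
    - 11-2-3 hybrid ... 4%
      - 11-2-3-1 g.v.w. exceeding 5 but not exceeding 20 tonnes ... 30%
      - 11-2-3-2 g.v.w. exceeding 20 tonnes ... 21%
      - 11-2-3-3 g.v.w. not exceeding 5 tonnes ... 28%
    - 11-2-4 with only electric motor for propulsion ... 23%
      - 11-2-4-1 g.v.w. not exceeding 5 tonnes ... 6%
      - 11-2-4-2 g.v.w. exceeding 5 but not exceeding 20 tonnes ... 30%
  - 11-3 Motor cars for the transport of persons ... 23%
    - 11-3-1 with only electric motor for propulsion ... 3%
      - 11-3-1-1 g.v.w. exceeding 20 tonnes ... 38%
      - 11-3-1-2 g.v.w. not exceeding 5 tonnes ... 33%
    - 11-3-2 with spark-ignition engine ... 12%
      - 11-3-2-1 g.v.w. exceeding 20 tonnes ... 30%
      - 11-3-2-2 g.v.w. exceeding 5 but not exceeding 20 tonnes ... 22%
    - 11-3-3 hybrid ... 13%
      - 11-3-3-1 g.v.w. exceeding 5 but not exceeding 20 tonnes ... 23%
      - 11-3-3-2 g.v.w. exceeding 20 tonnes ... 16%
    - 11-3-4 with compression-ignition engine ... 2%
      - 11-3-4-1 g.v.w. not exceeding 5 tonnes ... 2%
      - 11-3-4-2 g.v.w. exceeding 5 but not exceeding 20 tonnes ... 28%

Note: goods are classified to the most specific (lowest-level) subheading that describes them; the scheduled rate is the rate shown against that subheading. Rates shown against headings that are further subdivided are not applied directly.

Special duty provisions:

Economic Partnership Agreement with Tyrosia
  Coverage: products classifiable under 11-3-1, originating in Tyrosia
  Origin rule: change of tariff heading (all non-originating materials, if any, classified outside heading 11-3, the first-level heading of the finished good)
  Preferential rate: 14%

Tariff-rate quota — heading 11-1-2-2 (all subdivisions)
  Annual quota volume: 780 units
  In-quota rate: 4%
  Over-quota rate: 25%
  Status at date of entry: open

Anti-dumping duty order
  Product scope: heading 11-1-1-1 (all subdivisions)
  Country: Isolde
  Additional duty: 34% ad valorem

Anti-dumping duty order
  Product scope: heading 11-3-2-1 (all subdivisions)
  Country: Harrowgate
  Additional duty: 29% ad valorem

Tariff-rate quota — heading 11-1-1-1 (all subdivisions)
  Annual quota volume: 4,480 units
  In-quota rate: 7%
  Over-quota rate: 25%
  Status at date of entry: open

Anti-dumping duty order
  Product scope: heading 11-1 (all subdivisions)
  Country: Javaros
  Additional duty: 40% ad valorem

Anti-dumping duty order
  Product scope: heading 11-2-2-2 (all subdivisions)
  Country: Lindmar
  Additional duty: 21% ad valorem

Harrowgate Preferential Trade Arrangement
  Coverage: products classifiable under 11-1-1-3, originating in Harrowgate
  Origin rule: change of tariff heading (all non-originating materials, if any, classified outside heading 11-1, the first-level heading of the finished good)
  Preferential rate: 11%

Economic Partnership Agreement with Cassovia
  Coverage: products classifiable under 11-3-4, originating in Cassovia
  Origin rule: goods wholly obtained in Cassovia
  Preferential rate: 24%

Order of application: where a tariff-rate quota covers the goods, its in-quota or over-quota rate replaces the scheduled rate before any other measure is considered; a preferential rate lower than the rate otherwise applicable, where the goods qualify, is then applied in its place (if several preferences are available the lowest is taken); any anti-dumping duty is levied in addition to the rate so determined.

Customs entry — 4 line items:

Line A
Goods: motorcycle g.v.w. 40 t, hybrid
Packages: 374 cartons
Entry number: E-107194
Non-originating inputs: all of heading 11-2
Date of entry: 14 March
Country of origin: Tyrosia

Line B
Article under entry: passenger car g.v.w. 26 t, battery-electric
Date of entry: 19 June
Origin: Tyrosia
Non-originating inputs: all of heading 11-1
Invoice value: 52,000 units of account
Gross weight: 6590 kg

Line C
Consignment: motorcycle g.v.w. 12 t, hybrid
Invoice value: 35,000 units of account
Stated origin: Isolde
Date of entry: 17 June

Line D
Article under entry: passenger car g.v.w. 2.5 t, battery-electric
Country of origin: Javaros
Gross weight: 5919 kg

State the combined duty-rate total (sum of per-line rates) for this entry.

Line A: motorcycle → 11-1; hybrid → 11-1-2; g.v.w. 40 t → 11-1-2-2. Scheduled 5%. quota on 11-1-2-2 open → in-quota 4%; Tyrosia agreement on 11-3-1: 11-1-2-2 not covered. → 4%.
Line B: passenger car → 11-3; battery-electric → 11-3-1; g.v.w. 26 t → 11-3-1-1. Scheduled 38%. Tyrosia agreement on 11-3-1: CTH met → 14% available; preferential 14%. → 14%.
Line C: motorcycle → 11-1; hybrid → 11-1-2; g.v.w. 12 t → 11-1-2-1. Scheduled 22%. No special measure applies. → 22%.
Line D: passenger car → 11-3; battery-electric → 11-3-1; g.v.w. 2.5 t → 11-3-1-2. Scheduled 33%. No special measure applies. → 33%.
Sum: 4% + 14% + 22% + 33% = 73%.

73%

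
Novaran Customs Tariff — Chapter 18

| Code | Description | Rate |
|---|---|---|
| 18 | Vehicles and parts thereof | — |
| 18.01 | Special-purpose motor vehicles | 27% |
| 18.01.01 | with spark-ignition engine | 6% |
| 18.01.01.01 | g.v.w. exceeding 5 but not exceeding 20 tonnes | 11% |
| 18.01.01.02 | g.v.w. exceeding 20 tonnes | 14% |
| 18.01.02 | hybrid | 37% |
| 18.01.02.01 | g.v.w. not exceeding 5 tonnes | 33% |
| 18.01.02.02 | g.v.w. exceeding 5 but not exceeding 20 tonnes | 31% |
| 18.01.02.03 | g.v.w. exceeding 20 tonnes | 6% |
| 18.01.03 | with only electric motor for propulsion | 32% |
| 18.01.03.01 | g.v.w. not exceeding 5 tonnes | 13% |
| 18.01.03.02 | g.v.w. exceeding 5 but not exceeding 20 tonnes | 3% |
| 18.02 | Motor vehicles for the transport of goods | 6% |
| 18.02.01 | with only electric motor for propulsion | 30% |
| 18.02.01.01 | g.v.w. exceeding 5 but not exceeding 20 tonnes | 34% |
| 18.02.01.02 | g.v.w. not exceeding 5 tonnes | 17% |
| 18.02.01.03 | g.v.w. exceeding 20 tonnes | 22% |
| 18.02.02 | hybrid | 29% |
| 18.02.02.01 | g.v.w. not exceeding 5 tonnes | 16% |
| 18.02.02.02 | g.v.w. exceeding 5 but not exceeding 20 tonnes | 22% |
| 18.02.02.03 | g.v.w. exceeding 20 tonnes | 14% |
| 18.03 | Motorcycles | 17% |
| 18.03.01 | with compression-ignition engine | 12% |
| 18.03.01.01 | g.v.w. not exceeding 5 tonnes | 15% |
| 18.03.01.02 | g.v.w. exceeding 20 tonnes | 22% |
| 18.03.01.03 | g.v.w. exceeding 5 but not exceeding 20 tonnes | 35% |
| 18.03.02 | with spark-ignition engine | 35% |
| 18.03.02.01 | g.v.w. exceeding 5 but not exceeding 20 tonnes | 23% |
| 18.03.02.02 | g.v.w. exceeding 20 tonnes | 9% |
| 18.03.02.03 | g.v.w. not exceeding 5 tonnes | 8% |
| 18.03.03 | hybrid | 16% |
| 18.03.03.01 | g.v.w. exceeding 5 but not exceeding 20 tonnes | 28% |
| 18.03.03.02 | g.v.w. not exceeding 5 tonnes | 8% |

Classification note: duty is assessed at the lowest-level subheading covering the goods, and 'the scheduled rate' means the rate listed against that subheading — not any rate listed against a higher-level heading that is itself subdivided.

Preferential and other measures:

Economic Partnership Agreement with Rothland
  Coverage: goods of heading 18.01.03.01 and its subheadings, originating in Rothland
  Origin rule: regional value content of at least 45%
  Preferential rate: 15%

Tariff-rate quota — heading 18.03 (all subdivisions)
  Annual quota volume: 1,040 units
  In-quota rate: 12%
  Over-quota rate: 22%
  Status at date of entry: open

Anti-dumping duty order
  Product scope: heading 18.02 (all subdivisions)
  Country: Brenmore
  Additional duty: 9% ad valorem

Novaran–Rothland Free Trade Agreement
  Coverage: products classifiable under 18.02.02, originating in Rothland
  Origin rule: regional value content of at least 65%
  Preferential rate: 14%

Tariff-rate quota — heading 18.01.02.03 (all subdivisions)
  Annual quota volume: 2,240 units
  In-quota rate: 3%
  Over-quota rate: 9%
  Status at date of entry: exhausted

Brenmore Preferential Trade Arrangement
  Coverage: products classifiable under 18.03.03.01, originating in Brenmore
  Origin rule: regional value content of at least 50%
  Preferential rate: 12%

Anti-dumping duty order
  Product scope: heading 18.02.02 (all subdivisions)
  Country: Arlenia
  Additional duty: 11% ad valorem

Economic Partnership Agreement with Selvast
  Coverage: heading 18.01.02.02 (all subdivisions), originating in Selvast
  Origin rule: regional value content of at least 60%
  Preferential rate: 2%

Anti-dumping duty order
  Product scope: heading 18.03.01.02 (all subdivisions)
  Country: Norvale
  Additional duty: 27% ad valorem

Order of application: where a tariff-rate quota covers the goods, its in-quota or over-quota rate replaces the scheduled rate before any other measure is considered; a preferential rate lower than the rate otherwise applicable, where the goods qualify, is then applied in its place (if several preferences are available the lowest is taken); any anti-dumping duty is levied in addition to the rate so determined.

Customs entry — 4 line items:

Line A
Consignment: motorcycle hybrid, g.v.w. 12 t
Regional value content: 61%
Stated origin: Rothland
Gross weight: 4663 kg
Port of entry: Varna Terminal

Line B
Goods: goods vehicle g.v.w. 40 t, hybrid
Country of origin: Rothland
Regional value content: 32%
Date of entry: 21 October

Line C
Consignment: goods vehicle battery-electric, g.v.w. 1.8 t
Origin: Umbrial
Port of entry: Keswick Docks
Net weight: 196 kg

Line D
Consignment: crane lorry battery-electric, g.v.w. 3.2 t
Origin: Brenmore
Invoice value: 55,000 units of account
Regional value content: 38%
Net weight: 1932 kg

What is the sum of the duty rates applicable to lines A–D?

Line A: motorcycle → 18.03; hybrid → 18.03.03; g.v.w. 12 t → 18.03.03.01. Scheduled 28%. quota on 18.03 open → in-quota 12%; Rothland agreement on 18.01.03.01: 18.03.03.01 not covered; Rothland agreement on 18.02.02: 18.03.03.01 not covered. → 12%.
Line B: goods vehicle → 18.02; hybrid → 18.02.02; g.v.w. 40 t → 18.02.02.03. Scheduled 14%. Rothland agreement on 18.01.03.01: 18.02.02.03 not covered; Rothland agreement on 18.02.02: RVC < 65%. → 14%.
Line C: goods vehicle → 18.02; battery-electric → 18.02.01; g.v.w. 1.8 t → 18.02.01.02. Scheduled 17%. No special measure applies. → 17%.
Line D: crane lorry → 18.01; battery-electric → 18.01.03; g.v.w. 3.2 t → 18.01.03.01. Scheduled 13%. Brenmore agreement on 18.03.03.01: 18.01.03.01 not covered. → 13%.
Sum: 12% + 14% + 17% + 13% = 56%.

56%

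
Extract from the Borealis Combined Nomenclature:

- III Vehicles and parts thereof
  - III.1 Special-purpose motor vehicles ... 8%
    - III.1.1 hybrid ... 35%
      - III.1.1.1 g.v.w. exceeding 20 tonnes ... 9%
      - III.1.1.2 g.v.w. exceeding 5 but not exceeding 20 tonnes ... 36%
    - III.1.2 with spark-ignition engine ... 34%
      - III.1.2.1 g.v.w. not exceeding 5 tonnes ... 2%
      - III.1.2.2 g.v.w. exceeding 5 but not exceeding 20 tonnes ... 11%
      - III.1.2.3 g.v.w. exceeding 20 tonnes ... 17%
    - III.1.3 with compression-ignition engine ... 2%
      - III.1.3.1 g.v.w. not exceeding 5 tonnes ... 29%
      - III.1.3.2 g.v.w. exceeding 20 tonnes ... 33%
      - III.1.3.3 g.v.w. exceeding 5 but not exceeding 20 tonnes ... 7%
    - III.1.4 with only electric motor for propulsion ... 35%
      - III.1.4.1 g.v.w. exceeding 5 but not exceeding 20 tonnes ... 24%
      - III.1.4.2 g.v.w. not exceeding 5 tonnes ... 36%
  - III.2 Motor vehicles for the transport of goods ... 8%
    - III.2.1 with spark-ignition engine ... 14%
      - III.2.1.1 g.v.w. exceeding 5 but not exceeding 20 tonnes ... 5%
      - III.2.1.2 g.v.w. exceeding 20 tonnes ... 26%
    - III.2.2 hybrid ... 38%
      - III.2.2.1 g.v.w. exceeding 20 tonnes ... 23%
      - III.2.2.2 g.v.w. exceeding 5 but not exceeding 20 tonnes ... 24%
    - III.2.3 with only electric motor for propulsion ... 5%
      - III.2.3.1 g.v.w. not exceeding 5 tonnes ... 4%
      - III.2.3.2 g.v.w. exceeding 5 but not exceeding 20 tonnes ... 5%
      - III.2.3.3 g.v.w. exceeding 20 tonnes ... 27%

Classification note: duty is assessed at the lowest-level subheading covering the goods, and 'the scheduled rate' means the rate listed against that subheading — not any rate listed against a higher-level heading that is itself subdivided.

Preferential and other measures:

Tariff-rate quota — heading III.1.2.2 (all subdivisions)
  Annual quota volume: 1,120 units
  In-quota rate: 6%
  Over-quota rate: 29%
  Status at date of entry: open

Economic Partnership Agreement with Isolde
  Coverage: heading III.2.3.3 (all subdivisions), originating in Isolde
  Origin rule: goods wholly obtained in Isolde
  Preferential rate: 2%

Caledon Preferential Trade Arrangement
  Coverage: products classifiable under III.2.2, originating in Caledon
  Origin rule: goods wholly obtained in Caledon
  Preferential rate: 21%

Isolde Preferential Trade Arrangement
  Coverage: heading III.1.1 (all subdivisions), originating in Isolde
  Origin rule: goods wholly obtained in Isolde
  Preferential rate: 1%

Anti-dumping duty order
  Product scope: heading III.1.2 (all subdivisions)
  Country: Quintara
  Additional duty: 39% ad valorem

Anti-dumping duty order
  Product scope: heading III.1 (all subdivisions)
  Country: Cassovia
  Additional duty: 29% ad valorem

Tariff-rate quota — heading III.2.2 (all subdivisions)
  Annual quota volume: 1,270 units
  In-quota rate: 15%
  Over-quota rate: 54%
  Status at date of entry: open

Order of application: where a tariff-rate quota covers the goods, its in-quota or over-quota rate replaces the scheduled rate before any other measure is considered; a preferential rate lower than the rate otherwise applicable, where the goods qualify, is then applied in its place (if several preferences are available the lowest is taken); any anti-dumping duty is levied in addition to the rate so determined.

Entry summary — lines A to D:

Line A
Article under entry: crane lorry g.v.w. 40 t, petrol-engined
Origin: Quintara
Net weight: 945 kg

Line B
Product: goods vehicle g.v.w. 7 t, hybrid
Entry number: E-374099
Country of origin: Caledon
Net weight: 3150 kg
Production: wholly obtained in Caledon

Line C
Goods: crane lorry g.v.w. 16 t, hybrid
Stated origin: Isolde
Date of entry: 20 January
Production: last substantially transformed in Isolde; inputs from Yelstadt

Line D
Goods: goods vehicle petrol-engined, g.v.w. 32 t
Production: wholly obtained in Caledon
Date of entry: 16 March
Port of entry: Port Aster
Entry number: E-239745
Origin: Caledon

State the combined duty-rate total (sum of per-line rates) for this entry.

133%

Line A: crane lorry → III.1; petrol-engined → III.1.2; g.v.w. 40 t → III.1.2.3. Scheduled 17%. anti-dumping (Quintara, III.1.2): +39%; total 17% + 39% = 56%. → 56%.
Line B: goods vehicle → III.2; hybrid → III.2.2; g.v.w. 7 t → III.2.2.2. Scheduled 24%. quota on III.2.2 open → in-quota 15%; Caledon agreement on III.2.2: wholly obtained → 21% available; preference 21% not lower than 15% → no reduction. → 15%.
Line C: crane lorry → III.1; hybrid → III.1.1; g.v.w. 16 t → III.1.1.2. Scheduled 36%. Isolde agreement on III.2.3.3: III.1.1.2 not covered; Isolde agreement on III.1.1: not wholly obtained. → 36%.
Line D: goods vehicle → III.2; petrol-engined → III.2.1; g.v.w. 32 t → III.2.1.2. Scheduled 26%. Caledon agreement on III.2.2: III.2.1.2 not covered. → 26%.
Sum: 56% + 15% + 36% + 26% = 133%.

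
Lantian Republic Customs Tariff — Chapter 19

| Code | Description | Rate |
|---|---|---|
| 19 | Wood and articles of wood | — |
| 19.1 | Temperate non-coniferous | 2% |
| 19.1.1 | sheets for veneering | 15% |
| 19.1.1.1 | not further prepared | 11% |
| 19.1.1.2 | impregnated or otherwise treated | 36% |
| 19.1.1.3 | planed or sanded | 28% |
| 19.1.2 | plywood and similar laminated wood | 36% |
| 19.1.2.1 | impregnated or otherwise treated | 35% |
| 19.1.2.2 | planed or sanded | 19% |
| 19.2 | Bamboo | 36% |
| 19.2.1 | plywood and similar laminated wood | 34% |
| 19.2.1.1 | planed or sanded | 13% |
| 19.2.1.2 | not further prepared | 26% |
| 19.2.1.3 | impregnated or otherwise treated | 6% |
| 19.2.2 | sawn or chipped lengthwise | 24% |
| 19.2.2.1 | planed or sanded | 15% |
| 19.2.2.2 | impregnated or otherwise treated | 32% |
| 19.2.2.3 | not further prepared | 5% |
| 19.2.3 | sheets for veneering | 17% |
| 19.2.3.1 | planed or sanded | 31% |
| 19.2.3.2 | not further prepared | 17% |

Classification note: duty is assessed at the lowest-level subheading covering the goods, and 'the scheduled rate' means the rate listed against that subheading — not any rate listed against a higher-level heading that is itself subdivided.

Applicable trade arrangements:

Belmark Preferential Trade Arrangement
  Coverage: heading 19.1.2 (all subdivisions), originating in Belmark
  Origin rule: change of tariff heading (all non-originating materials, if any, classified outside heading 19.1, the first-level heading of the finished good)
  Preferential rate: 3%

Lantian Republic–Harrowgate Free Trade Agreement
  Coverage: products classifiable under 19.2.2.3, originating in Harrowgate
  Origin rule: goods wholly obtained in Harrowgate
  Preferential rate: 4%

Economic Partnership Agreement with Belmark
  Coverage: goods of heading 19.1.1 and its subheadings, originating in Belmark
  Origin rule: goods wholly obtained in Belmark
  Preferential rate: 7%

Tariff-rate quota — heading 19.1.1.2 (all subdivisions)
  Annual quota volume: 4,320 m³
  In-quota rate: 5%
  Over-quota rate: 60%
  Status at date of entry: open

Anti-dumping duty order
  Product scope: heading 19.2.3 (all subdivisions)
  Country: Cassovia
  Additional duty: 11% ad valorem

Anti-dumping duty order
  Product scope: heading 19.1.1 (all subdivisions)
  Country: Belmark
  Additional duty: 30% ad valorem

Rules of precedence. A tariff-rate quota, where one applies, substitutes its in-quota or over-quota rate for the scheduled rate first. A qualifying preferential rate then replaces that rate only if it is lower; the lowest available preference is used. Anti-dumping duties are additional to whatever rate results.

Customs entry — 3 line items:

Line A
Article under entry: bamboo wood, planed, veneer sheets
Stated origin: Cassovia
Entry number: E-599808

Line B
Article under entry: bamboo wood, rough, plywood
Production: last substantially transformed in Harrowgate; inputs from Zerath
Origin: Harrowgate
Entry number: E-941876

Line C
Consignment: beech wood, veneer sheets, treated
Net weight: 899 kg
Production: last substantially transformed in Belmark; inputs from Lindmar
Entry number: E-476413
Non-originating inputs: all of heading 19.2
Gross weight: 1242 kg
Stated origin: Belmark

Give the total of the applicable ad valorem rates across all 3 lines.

103%

Line A: bamboo → 19.2; veneer sheets → 19.2.3; planed → 19.2.3.1. Scheduled 31%. anti-dumping (Cassovia, 19.2.3): +11%; total 31% + 11% = 42%. → 42%.
Line B: bamboo → 19.2; plywood → 19.2.1; rough → 19.2.1.2. Scheduled 26%. Harrowgate agreement on 19.2.2.3: 19.2.1.2 not covered. → 26%.
Line C: beech → 19.1; veneer sheets → 19.1.1; treated → 19.1.1.2. Scheduled 36%. quota on 19.1.1.2 open → in-quota 5%; Belmark agreement on 19.1.2: 19.1.1.2 not covered; Belmark agreement on 19.1.1: not wholly obtained; anti-dumping (Belmark, 19.1.1): +30%; total 5% + 30% = 35%. → 35%.
Sum: 42% + 26% + 35% = 103%.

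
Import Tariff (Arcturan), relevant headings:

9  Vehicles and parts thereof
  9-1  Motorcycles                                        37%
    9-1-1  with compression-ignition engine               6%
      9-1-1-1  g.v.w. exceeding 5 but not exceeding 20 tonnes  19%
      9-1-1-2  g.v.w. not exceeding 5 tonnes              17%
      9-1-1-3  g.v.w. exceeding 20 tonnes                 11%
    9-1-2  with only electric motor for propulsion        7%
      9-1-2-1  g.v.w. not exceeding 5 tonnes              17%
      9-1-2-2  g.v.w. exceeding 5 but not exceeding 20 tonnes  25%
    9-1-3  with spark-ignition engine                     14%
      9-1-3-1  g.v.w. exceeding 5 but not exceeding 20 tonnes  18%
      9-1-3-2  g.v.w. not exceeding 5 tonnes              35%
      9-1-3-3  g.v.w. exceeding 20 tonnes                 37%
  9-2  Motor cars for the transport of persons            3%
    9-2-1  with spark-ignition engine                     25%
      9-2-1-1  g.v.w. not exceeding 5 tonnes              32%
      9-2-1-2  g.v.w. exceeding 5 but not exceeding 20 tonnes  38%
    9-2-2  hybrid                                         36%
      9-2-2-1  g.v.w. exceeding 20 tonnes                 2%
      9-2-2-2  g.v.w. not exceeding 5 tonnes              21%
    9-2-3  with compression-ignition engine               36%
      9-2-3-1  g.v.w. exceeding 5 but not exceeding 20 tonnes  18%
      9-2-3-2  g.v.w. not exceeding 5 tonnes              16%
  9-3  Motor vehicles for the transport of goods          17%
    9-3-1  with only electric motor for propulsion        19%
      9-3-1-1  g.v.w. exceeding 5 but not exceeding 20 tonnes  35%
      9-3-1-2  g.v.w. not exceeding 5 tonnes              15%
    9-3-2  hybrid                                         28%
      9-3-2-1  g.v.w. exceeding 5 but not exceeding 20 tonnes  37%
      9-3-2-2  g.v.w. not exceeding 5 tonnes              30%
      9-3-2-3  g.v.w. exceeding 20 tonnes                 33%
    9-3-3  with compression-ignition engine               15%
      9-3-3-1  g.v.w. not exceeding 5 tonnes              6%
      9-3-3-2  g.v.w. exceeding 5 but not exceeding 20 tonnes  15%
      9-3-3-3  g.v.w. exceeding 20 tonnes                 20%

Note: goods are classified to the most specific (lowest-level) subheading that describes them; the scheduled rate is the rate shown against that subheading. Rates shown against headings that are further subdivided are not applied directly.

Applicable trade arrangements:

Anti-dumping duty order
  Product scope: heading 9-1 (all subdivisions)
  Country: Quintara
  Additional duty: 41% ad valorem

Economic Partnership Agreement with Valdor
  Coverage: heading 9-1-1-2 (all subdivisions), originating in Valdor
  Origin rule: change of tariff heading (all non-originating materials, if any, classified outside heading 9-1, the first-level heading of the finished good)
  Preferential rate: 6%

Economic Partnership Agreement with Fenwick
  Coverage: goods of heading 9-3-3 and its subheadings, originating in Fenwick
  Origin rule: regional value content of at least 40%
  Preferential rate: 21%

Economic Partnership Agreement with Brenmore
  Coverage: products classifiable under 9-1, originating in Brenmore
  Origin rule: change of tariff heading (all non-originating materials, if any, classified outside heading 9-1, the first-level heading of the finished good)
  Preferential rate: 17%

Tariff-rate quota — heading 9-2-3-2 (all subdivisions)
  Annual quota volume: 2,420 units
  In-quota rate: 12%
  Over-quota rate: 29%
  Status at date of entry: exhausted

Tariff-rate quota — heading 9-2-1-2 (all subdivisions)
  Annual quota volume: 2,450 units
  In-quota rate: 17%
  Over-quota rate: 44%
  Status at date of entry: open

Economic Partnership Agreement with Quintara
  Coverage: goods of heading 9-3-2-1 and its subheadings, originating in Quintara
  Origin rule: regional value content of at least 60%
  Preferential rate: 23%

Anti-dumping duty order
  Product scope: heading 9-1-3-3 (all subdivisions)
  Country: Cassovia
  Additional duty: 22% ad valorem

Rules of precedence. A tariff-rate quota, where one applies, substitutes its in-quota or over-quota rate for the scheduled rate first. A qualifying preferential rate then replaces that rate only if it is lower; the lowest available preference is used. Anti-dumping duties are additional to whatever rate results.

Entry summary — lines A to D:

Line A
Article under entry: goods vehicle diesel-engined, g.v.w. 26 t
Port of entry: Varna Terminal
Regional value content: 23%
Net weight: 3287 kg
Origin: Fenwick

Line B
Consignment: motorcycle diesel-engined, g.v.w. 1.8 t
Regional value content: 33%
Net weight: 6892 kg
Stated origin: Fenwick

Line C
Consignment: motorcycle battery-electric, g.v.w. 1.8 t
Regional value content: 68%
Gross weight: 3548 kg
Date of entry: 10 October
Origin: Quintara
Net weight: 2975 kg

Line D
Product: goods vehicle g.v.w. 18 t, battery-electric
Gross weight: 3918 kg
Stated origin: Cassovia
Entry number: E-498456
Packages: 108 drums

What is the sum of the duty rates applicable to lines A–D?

130%

Line A: goods vehicle → 9-3; diesel-engined → 9-3-3; g.v.w. 26 t → 9-3-3-3. Scheduled 20%. Fenwick agreement on 9-3-3: RVC < 40%. → 20%.
Line B: motorcycle → 9-1; diesel-engined → 9-1-1; g.v.w. 1.8 t → 9-1-1-2. Scheduled 17%. Fenwick agreement on 9-3-3: 9-1-1-2 not covered. → 17%.
Line C: motorcycle → 9-1; battery-electric → 9-1-2; g.v.w. 1.8 t → 9-1-2-1. Scheduled 17%. Quintara agreement on 9-3-2-1: 9-1-2-1 not covered; anti-dumping (Quintara, 9-1): +41%; total 17% + 41% = 58%. → 58%.
Line D: goods vehicle → 9-3; battery-electric → 9-3-1; g.v.w. 18 t → 9-3-1-1. Scheduled 35%. No special measure applies. → 35%.
Sum: 20% + 17% + 58% + 35% = 130%.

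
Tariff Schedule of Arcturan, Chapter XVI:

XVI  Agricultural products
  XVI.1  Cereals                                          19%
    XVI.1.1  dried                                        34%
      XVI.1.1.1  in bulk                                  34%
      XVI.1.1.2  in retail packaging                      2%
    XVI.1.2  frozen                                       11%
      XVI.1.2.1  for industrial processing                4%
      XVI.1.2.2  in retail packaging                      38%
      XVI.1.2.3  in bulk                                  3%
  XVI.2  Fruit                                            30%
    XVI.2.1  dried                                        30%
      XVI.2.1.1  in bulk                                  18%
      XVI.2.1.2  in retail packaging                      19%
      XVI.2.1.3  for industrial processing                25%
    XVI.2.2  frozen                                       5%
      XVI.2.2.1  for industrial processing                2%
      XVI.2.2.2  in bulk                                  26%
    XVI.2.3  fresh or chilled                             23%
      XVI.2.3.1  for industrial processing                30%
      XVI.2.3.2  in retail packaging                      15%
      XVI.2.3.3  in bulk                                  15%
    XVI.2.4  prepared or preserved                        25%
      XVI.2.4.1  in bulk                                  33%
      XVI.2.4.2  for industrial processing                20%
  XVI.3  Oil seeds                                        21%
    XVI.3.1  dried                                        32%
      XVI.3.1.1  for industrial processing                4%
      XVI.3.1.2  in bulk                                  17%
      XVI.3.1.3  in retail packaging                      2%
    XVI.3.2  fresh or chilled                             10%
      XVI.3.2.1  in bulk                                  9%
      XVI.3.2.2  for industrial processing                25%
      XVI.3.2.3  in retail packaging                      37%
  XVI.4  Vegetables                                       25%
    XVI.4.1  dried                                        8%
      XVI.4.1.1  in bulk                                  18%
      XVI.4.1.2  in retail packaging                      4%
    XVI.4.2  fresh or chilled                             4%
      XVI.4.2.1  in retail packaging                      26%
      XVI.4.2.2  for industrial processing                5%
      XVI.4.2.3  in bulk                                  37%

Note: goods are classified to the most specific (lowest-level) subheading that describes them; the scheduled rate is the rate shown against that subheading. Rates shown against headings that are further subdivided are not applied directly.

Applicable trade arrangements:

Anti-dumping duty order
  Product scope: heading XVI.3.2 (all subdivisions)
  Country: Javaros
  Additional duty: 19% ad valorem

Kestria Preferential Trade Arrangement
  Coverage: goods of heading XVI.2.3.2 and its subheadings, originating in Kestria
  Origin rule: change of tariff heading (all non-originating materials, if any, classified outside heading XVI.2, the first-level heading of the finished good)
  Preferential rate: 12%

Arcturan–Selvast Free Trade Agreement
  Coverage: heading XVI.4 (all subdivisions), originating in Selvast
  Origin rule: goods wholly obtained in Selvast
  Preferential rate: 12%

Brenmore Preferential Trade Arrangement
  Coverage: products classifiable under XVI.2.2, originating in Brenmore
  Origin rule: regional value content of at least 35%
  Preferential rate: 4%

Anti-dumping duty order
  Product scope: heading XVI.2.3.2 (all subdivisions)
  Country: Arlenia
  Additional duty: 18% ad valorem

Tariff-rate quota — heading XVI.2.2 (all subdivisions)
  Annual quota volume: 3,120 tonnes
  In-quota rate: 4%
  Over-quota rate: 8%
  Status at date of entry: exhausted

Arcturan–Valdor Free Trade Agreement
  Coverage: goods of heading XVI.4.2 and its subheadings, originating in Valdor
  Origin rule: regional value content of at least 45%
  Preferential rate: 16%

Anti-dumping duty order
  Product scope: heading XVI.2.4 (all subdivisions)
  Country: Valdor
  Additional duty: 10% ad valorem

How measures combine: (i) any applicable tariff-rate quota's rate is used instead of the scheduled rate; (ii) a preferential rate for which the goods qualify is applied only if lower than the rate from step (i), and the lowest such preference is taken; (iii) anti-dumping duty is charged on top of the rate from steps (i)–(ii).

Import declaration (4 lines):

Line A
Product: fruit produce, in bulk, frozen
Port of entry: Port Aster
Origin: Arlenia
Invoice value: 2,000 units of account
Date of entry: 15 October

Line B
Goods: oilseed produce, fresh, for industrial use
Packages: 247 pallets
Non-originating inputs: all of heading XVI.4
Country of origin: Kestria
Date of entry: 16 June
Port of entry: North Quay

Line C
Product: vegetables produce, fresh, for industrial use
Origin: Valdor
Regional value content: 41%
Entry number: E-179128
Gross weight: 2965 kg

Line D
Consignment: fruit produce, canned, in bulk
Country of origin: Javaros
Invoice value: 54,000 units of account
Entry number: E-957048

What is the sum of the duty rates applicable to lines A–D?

71%

Line A: fruit → XVI.2; frozen → XVI.2.2; in bulk → XVI.2.2.2. Scheduled 26%. quota on XVI.2.2 exhausted → over-quota 8%. → 8%.
Line B: oilseed → XVI.3; fresh → XVI.3.2; for industrial use → XVI.3.2.2. Scheduled 25%. Kestria agreement on XVI.2.3.2: XVI.3.2.2 not covered. → 25%.
Line C: vegetables → XVI.4; fresh → XVI.4.2; for industrial use → XVI.4.2.2. Scheduled 5%. Valdor agreement on XVI.4.2: RVC < 45%. → 5%.
Line D: fruit → XVI.2; canned → XVI.2.4; in bulk → XVI.2.4.1. Scheduled 33%. No special measure applies. → 33%.
Sum: 8% + 25% + 5% + 33% = 71%.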